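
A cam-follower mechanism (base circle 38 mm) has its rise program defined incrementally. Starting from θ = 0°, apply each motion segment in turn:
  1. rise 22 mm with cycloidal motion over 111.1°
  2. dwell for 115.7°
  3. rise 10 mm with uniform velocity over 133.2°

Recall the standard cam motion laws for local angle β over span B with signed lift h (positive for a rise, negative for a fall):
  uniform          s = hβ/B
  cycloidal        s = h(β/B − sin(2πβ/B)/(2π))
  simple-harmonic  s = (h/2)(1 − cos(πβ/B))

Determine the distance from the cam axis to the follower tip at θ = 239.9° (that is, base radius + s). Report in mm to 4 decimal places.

seg 1 [0°–111.1°] cycloidal, h=22: full span → s += 22 → s = 22.0000
seg 2 [111.1°–226.8°] dwell: s stays 22.0000
seg 3 [226.8°–360°] uniform, h=10: θ=239.9° here. β=13.1, B=133.2. 10·13.1/133.2 = 0.9835 → s = 22.9835
radial distance = base radius + s = 38 + 22.9835 = 60.9835

60.9835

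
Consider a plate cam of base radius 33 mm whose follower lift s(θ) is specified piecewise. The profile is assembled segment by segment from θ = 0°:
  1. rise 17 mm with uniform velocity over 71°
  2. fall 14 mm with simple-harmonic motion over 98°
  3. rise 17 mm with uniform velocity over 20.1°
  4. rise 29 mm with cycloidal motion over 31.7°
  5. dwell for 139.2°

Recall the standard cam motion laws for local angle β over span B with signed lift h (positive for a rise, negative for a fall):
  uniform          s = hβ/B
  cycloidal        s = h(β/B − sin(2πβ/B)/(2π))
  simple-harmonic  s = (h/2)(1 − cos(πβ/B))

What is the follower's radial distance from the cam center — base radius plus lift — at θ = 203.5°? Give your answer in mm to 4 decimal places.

seg 1 [0°–71°] uniform, h=17: full span → s += 17 → s = 17.0000
seg 2 [71°–169°] simple-harmonic, h=-14: full span → s += -14 → s = 3.0000
seg 3 [169°–189.1°] uniform, h=17: full span → s += 17 → s = 20.0000
seg 4 [189.1°–220.8°] cycloidal, h=29: θ=203.5° here. β=14.4, B=31.7. 29·(0.4543 − sin(2π·0.4543)/(2π)) = 11.8652 → s = 31.8652
radial distance = base radius + s = 33 + 31.8652 = 64.8652

64.8652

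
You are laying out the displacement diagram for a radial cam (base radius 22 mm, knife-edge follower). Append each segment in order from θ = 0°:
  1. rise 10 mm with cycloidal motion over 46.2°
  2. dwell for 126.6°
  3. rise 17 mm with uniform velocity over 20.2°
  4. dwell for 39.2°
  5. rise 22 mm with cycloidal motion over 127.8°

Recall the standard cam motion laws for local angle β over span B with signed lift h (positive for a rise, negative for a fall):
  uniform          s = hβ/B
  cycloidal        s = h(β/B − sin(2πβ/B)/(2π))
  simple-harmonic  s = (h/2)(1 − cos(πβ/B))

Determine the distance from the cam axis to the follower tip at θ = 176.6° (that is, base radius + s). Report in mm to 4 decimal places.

seg 1 [0°–46.2°] cycloidal, h=10: full span → s += 10 → s = 10.0000
seg 2 [46.2°–172.8°] dwell: s stays 10.0000
seg 3 [172.8°–193°] uniform, h=17: θ=176.6° here. β=3.8, B=20.2. 17·3.8/20.2 = 3.1980 → s = 13.1980
radial distance = base radius + s = 22 + 13.1980 = 35.1980

35.1980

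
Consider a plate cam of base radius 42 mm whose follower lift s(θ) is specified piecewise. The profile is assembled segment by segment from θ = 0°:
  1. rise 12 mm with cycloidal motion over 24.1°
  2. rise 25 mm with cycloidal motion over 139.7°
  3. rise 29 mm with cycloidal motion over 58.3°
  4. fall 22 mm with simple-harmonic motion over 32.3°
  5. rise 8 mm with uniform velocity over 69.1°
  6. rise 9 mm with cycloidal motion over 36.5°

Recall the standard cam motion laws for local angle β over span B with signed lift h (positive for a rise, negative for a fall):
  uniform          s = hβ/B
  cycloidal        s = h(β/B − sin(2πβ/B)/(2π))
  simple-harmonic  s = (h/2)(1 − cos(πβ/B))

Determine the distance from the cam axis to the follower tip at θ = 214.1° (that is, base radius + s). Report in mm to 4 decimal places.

seg 1 [0°–24.1°] cycloidal, h=12: full span → s += 12 → s = 12.0000
seg 2 [24.1°–163.8°] cycloidal, h=25: full span → s += 25 → s = 37.0000
seg 3 [163.8°–222.1°] cycloidal, h=29: θ=214.1° here. β=50.3, B=58.3. 29·(0.8628 − sin(2π·0.8628)/(2π)) = 28.5250 → s = 65.5250
radial distance = base radius + s = 42 + 65.5250 = 107.5250

107.5250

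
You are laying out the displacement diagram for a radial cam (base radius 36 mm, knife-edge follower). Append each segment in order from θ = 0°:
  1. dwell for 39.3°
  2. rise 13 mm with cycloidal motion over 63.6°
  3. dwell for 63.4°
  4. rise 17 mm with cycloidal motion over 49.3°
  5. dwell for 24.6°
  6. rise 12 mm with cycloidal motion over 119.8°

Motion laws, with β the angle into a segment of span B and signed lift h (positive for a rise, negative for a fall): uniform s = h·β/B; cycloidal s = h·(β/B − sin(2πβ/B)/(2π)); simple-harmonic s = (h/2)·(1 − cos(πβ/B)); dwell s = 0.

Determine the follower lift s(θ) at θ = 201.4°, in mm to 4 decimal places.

seg 1 [0°–39.3°] dwell: s stays 0.0000
seg 2 [39.3°–102.9°] cycloidal, h=13: full span → s += 13 → s = 13.0000
seg 3 [102.9°–166.3°] dwell: s stays 13.0000
seg 4 [166.3°–215.6°] cycloidal, h=17: θ=201.4° here. β=35.1, B=49.3. 17·(0.7120 − sin(2π·0.7120)/(2π)) = 14.7322 → s = 27.7322

27.7322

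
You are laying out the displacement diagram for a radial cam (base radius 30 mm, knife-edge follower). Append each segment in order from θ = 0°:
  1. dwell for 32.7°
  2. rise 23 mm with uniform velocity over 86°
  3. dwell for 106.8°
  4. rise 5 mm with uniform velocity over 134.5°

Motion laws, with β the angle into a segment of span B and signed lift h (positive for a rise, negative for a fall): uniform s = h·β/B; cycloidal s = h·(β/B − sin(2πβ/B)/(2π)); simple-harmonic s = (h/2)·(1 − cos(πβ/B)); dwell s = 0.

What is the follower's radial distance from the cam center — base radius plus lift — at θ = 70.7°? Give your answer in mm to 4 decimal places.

seg 1 [0°–32.7°] dwell: s stays 0.0000
seg 2 [32.7°–118.7°] uniform, h=23: θ=70.7° here. β=38, B=86. 23·38/86 = 10.1628 → s = 10.1628
radial distance = base radius + s = 30 + 10.1628 = 40.1628

40.1628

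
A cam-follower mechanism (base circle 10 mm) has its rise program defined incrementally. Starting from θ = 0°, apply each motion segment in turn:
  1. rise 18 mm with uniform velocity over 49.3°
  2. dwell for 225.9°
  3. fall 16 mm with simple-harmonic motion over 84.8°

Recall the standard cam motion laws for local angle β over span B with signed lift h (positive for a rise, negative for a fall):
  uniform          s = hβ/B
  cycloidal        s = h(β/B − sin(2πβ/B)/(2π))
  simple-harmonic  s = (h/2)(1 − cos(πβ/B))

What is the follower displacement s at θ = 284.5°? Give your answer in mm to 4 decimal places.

seg 1 [0°–49.3°] uniform, h=18: full span → s += 18 → s = 18.0000
seg 2 [49.3°–275.2°] dwell: s stays 18.0000
seg 3 [275.2°–360°] simple-harmonic, h=-16: θ=284.5° here. β=9.3, B=84.8. -16/2·(1 − cos(π·0.1097)) = -0.4701 → s = 17.5299

17.5299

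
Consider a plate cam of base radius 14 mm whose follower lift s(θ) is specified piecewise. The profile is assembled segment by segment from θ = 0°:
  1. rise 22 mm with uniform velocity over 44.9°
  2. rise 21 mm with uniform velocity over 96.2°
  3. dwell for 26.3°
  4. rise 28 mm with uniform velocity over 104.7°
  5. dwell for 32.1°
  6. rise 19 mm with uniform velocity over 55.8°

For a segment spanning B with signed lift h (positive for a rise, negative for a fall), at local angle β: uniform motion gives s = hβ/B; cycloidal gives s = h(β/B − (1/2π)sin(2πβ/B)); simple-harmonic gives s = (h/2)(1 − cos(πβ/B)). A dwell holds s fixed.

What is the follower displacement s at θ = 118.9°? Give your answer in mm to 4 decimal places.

seg 1 [0°–44.9°] uniform, h=22: full span → s += 22 → s = 22.0000
seg 2 [44.9°–141.1°] uniform, h=21: θ=118.9° here. β=74, B=96.2. 21·74/96.2 = 16.1538 → s = 38.1538

38.1538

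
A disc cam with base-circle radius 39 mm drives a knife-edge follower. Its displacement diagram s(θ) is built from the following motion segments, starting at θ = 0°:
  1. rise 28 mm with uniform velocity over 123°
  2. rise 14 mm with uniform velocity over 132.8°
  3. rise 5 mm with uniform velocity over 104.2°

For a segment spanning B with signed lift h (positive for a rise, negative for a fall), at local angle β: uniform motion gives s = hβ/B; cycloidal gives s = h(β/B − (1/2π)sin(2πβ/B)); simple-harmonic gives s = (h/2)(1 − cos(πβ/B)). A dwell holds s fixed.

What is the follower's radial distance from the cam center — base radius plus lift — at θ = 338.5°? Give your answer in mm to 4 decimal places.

seg 1 [0°–123°] uniform, h=28: full span → s += 28 → s = 28.0000
seg 2 [123°–255.8°] uniform, h=14: full span → s += 14 → s = 42.0000
seg 3 [255.8°–360°] uniform, h=5: θ=338.5° here. β=82.7, B=104.2. 5·82.7/104.2 = 3.9683 → s = 45.9683
radial distance = base radius + s = 39 + 45.9683 = 84.9683

84.9683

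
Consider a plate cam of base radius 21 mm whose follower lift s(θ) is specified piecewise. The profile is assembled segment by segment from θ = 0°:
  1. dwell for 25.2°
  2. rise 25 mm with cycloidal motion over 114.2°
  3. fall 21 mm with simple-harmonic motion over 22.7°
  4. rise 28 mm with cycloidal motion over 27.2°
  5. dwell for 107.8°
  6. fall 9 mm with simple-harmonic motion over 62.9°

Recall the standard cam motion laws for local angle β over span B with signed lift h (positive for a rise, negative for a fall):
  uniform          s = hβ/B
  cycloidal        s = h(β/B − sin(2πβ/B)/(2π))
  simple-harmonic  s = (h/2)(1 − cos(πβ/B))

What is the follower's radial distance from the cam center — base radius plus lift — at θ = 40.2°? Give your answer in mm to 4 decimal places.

seg 1 [0°–25.2°] dwell: s stays 0.0000
seg 2 [25.2°–139.4°] cycloidal, h=25: θ=40.2° here. β=15, B=114.2. 25·(0.1313 − sin(2π·0.1313)/(2π)) = 0.3603 → s = 0.3603
radial distance = base radius + s = 21 + 0.3603 = 21.3603

21.3603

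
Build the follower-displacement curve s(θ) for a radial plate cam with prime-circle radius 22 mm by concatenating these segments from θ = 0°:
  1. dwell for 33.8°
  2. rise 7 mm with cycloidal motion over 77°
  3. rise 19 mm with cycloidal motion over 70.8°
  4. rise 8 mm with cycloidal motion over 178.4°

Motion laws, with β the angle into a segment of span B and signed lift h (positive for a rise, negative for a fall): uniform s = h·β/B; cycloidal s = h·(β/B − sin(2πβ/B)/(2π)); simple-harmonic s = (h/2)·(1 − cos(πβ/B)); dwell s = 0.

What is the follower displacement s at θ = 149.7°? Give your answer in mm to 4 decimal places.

seg 1 [0°–33.8°] dwell: s stays 0.0000
seg 2 [33.8°–110.8°] cycloidal, h=7: full span → s += 7 → s = 7.0000
seg 3 [110.8°–181.6°] cycloidal, h=19: θ=149.7° here. β=38.9, B=70.8. 19·(0.5494 − sin(2π·0.5494)/(2π)) = 11.3635 → s = 18.3635

18.3635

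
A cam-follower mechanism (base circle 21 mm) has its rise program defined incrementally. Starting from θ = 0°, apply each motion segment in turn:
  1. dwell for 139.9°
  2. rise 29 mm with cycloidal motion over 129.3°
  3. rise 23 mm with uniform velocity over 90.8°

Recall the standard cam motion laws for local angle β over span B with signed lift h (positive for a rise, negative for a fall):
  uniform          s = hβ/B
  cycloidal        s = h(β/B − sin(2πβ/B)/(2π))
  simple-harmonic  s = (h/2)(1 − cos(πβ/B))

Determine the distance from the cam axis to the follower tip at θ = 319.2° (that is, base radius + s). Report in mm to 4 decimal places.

seg 1 [0°–139.9°] dwell: s stays 0.0000
seg 2 [139.9°–269.2°] cycloidal, h=29: full span → s += 29 → s = 29.0000
seg 3 [269.2°–360°] uniform, h=23: θ=319.2° here. β=50, B=90.8. 23·50/90.8 = 12.6652 → s = 41.6652
radial distance = base radius + s = 21 + 41.6652 = 62.6652

62.6652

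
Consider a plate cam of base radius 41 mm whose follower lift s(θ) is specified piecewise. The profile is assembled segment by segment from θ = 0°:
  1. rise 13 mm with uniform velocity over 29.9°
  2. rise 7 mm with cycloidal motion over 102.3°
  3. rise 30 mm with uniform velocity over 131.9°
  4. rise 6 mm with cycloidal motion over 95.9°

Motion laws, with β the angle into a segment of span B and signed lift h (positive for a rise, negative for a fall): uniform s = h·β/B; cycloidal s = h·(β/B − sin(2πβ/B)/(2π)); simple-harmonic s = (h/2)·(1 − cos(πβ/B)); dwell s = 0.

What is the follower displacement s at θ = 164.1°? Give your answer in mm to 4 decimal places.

seg 1 [0°–29.9°] uniform, h=13: full span → s += 13 → s = 13.0000
seg 2 [29.9°–132.2°] cycloidal, h=7: full span → s += 7 → s = 20.0000
seg 3 [132.2°–264.1°] uniform, h=30: θ=164.1° here. β=31.9, B=131.9. 30·31.9/131.9 = 7.2555 → s = 27.2555

27.2555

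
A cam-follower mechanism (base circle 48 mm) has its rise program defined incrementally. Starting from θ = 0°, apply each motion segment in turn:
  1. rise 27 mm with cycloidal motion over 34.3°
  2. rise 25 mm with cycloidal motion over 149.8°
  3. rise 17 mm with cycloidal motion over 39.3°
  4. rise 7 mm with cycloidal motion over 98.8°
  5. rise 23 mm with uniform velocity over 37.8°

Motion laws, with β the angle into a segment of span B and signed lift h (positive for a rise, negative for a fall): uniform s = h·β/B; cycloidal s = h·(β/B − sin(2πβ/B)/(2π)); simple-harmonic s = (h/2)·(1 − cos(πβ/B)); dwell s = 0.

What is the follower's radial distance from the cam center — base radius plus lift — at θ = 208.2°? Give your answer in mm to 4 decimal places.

seg 1 [0°–34.3°] cycloidal, h=27: full span → s += 27 → s = 27.0000
seg 2 [34.3°–184.1°] cycloidal, h=25: full span → s += 25 → s = 52.0000
seg 3 [184.1°–223.4°] cycloidal, h=17: θ=208.2° here. β=24.1, B=39.3. 17·(0.6132 − sin(2π·0.6132)/(2π)) = 12.1915 → s = 64.1915
radial distance = base radius + s = 48 + 64.1915 = 112.1915

112.1915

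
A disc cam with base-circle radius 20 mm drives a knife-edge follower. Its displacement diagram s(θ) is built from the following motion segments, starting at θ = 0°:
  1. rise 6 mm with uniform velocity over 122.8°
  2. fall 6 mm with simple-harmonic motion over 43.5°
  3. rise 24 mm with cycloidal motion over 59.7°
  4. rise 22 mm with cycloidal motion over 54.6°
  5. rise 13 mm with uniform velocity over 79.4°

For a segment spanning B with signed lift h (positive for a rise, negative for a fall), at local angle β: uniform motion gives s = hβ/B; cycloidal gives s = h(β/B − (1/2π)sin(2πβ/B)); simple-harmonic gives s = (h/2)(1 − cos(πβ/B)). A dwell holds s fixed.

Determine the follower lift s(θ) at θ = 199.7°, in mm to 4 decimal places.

seg 1 [0°–122.8°] uniform, h=6: full span → s += 6 → s = 6.0000
seg 2 [122.8°–166.3°] simple-harmonic, h=-6: full span → s += -6 → s = 0.0000
seg 3 [166.3°–226°] cycloidal, h=24: θ=199.7° here. β=33.4, B=59.7. 24·(0.5595 − sin(2π·0.5595)/(2π)) = 14.8213 → s = 14.8213

14.8213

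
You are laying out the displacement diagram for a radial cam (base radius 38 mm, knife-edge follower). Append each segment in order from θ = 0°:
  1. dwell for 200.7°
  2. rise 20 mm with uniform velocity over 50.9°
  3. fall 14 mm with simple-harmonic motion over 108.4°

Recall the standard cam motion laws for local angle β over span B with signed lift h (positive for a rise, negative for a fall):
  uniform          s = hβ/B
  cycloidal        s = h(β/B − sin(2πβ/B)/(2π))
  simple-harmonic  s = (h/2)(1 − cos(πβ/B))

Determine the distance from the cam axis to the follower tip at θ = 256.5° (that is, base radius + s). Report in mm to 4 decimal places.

seg 1 [0°–200.7°] dwell: s stays 0.0000
seg 2 [200.7°–251.6°] uniform, h=20: full span → s += 20 → s = 20.0000
seg 3 [251.6°–360°] simple-harmonic, h=-14: θ=256.5° here. β=4.9, B=108.4. -14/2·(1 − cos(π·0.0452)) = -0.0705 → s = 19.9295
radial distance = base radius + s = 38 + 19.9295 = 57.9295

57.9295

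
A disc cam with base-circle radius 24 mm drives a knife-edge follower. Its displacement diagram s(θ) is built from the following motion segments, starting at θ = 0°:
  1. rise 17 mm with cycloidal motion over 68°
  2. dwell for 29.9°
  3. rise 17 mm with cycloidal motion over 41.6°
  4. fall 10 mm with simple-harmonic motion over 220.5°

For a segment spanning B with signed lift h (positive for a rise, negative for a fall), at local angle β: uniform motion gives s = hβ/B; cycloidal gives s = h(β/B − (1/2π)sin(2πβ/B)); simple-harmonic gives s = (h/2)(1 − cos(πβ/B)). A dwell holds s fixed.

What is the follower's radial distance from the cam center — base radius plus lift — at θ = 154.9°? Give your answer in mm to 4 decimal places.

seg 1 [0°–68°] cycloidal, h=17: full span → s += 17 → s = 17.0000
seg 2 [68°–97.9°] dwell: s stays 17.0000
seg 3 [97.9°–139.5°] cycloidal, h=17: full span → s += 17 → s = 34.0000
seg 4 [139.5°–360°] simple-harmonic, h=-10: θ=154.9° here. β=15.4, B=220.5. -10/2·(1 − cos(π·0.0698)) = -0.1199 → s = 33.8801
radial distance = base radius + s = 24 + 33.8801 = 57.8801

57.8801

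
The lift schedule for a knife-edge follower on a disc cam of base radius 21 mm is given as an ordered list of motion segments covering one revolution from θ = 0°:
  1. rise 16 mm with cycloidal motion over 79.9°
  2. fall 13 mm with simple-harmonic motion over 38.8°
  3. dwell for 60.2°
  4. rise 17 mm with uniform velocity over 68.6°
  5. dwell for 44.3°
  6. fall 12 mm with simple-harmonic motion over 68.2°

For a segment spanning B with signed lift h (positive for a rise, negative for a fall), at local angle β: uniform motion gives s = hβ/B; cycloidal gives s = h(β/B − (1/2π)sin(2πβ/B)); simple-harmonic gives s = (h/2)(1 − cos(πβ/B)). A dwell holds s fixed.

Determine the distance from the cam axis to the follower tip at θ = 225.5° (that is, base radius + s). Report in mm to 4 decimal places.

seg 1 [0°–79.9°] cycloidal, h=16: full span → s += 16 → s = 16.0000
seg 2 [79.9°–118.7°] simple-harmonic, h=-13: full span → s += -13 → s = 3.0000
seg 3 [118.7°–178.9°] dwell: s stays 3.0000
seg 4 [178.9°–247.5°] uniform, h=17: θ=225.5° here. β=46.6, B=68.6. 17·46.6/68.6 = 11.5481 → s = 14.5481
radial distance = base radius + s = 21 + 14.5481 = 35.5481

35.5481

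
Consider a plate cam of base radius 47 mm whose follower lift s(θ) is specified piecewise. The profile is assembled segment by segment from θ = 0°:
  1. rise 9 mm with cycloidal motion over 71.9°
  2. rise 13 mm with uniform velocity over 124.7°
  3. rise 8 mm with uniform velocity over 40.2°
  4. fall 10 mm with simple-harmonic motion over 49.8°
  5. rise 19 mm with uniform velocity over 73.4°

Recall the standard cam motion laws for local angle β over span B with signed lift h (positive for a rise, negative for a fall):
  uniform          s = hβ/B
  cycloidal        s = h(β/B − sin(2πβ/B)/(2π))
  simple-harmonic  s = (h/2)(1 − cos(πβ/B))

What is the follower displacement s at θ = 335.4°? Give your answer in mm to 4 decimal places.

seg 1 [0°–71.9°] cycloidal, h=9: full span → s += 9 → s = 9.0000
seg 2 [71.9°–196.6°] uniform, h=13: full span → s += 13 → s = 22.0000
seg 3 [196.6°–236.8°] uniform, h=8: full span → s += 8 → s = 30.0000
seg 4 [236.8°–286.6°] simple-harmonic, h=-10: full span → s += -10 → s = 20.0000
seg 5 [286.6°–360°] uniform, h=19: θ=335.4° here. β=48.8, B=73.4. 19·48.8/73.4 = 12.6322 → s = 32.6322

32.6322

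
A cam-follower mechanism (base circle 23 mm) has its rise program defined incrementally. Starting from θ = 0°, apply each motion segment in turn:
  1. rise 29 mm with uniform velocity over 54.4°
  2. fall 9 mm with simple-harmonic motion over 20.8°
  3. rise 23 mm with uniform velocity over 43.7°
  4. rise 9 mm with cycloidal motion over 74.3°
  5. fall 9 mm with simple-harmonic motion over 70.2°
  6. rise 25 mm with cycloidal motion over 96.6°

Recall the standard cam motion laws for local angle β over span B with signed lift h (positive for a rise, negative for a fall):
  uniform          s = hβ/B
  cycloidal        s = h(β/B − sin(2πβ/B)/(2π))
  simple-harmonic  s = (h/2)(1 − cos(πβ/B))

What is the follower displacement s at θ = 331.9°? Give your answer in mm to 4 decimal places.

seg 1 [0°–54.4°] uniform, h=29: full span → s += 29 → s = 29.0000
seg 2 [54.4°–75.2°] simple-harmonic, h=-9: full span → s += -9 → s = 20.0000
seg 3 [75.2°–118.9°] uniform, h=23: full span → s += 23 → s = 43.0000
seg 4 [118.9°–193.2°] cycloidal, h=9: full span → s += 9 → s = 52.0000
seg 5 [193.2°–263.4°] simple-harmonic, h=-9: full span → s += -9 → s = 43.0000
seg 6 [263.4°–360°] cycloidal, h=25: θ=331.9° here. β=68.5, B=96.6. 25·(0.7091 − sin(2π·0.7091)/(2π)) = 21.5760 → s = 64.5760

64.5760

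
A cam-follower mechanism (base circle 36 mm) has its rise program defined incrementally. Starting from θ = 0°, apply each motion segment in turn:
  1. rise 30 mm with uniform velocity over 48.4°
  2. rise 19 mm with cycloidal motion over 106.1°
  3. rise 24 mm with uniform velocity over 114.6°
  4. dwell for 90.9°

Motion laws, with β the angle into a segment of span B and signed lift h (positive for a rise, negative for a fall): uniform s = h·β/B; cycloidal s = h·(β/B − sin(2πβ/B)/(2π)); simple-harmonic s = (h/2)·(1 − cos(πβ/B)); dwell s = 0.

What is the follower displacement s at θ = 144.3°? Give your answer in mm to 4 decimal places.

seg 1 [0°–48.4°] uniform, h=30: full span → s += 30 → s = 30.0000
seg 2 [48.4°–154.5°] cycloidal, h=19: θ=144.3° here. β=95.9, B=106.1. 19·(0.9039 − sin(2π·0.9039)/(2π)) = 18.8909 → s = 48.8909

48.8909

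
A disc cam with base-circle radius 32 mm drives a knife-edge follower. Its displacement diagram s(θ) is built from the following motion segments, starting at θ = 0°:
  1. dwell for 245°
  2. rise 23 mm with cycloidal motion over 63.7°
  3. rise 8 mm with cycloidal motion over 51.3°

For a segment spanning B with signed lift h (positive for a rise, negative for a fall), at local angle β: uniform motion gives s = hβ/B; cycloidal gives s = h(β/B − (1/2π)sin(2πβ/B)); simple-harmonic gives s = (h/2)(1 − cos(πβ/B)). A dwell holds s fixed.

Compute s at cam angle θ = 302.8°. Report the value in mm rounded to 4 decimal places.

seg 1 [0°–245°] dwell: s stays 0.0000
seg 2 [245°–308.7°] cycloidal, h=23: θ=302.8° here. β=57.8, B=63.7. 23·(0.9074 − sin(2π·0.9074)/(2π)) = 22.8818 → s = 22.8818

22.8818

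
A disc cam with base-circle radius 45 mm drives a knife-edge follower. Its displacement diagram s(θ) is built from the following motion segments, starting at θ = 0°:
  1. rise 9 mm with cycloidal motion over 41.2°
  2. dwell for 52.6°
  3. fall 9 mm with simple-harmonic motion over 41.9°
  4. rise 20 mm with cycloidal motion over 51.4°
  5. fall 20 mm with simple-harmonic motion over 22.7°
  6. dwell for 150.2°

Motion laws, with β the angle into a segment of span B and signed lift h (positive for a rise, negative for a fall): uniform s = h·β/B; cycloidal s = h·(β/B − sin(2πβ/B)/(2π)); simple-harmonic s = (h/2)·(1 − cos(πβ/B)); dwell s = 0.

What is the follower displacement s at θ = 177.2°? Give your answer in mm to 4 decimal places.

seg 1 [0°–41.2°] cycloidal, h=9: full span → s += 9 → s = 9.0000
seg 2 [41.2°–93.8°] dwell: s stays 9.0000
seg 3 [93.8°–135.7°] simple-harmonic, h=-9: full span → s += -9 → s = 0.0000
seg 4 [135.7°–187.1°] cycloidal, h=20: θ=177.2° here. β=41.5, B=51.4. 20·(0.8074 − sin(2π·0.8074)/(2π)) = 19.1262 → s = 19.1262

19.1262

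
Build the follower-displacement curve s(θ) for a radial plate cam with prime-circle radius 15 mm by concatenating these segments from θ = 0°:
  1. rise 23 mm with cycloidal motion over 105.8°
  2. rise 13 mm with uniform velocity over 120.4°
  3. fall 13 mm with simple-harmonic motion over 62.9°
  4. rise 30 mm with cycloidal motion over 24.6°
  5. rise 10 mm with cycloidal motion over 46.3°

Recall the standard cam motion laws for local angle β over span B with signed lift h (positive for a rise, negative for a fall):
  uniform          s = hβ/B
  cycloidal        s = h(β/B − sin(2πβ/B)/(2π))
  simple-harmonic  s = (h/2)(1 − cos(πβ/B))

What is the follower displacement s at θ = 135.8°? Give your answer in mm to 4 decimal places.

seg 1 [0°–105.8°] cycloidal, h=23: full span → s += 23 → s = 23.0000
seg 2 [105.8°–226.2°] uniform, h=13: θ=135.8° here. β=30, B=120.4. 13·30/120.4 = 3.2392 → s = 26.2392

26.2392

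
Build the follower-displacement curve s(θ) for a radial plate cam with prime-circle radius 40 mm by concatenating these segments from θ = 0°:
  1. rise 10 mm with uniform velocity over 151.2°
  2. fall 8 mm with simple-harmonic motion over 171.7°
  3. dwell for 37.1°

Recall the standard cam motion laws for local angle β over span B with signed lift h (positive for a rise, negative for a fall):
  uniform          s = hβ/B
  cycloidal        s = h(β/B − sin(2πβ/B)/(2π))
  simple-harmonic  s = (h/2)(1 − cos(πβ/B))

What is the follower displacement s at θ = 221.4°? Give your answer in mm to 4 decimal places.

seg 1 [0°–151.2°] uniform, h=10: full span → s += 10 → s = 10.0000
seg 2 [151.2°–322.9°] simple-harmonic, h=-8: θ=221.4° here. β=70.2, B=171.7. -8/2·(1 − cos(π·0.4089)) = -2.8702 → s = 7.1298

7.1298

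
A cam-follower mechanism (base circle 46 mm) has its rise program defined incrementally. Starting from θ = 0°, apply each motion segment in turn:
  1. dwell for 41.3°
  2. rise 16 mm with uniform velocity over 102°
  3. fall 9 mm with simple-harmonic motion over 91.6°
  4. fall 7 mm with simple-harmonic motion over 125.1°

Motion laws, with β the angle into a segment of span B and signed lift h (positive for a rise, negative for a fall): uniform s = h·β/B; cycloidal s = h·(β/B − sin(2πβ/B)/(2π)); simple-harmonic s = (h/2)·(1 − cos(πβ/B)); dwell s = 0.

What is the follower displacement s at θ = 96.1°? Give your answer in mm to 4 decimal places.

seg 1 [0°–41.3°] dwell: s stays 0.0000
seg 2 [41.3°–143.3°] uniform, h=16: θ=96.1° here. β=54.8, B=102. 16·54.8/102 = 8.5961 → s = 8.5961

8.5961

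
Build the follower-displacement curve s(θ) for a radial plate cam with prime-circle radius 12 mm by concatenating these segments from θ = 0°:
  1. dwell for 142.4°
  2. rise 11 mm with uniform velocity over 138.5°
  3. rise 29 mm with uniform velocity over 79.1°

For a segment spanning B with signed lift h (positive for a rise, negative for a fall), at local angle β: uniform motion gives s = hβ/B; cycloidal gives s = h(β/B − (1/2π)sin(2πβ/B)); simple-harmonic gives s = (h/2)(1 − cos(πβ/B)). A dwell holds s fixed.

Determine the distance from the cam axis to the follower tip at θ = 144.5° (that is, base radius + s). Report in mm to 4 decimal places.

seg 1 [0°–142.4°] dwell: s stays 0.0000
seg 2 [142.4°–280.9°] uniform, h=11: θ=144.5° here. β=2.1, B=138.5. 11·2.1/138.5 = 0.1668 → s = 0.1668
radial distance = base radius + s = 12 + 0.1668 = 12.1668

12.1668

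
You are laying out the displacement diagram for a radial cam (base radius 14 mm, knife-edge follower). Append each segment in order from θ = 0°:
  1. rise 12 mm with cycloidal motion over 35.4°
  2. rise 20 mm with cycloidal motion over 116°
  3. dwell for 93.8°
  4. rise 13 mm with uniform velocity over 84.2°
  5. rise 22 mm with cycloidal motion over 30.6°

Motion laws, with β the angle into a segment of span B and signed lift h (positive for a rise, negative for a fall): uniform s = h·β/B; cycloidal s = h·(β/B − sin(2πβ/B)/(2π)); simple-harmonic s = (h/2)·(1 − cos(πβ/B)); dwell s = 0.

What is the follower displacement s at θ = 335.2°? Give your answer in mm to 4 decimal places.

seg 1 [0°–35.4°] cycloidal, h=12: full span → s += 12 → s = 12.0000
seg 2 [35.4°–151.4°] cycloidal, h=20: full span → s += 20 → s = 32.0000
seg 3 [151.4°–245.2°] dwell: s stays 32.0000
seg 4 [245.2°–329.4°] uniform, h=13: full span → s += 13 → s = 45.0000
seg 5 [329.4°–360°] cycloidal, h=22: θ=335.2° here. β=5.8, B=30.6. 22·(0.1895 − sin(2π·0.1895)/(2π)) = 0.9181 → s = 45.9181

45.9181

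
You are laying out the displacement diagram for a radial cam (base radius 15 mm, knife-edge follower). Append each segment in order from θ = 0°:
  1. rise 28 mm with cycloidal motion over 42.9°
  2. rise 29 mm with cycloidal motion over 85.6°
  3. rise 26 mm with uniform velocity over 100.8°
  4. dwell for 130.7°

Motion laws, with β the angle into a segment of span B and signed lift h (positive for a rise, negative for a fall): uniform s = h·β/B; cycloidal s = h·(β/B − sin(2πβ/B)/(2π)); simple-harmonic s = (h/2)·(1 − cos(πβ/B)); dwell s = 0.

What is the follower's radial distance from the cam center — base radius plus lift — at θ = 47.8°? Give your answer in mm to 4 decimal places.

seg 1 [0°–42.9°] cycloidal, h=28: full span → s += 28 → s = 28.0000
seg 2 [42.9°–128.5°] cycloidal, h=29: θ=47.8° here. β=4.9, B=85.6. 29·(0.0572 − sin(2π·0.0572)/(2π)) = 0.0356 → s = 28.0356
radial distance = base radius + s = 15 + 28.0356 = 43.0356

43.0356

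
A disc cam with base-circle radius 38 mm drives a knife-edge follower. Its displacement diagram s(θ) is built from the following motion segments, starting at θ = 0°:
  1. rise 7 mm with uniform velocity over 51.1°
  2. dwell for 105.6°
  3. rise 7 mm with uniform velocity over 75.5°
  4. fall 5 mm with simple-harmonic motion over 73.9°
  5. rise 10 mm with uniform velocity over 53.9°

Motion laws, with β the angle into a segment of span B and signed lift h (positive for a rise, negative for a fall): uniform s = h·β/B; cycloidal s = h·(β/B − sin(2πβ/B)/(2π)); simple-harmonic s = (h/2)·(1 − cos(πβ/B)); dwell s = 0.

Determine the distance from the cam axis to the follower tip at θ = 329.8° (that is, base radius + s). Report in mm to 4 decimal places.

seg 1 [0°–51.1°] uniform, h=7: full span → s += 7 → s = 7.0000
seg 2 [51.1°–156.7°] dwell: s stays 7.0000
seg 3 [156.7°–232.2°] uniform, h=7: full span → s += 7 → s = 14.0000
seg 4 [232.2°–306.1°] simple-harmonic, h=-5: full span → s += -5 → s = 9.0000
seg 5 [306.1°–360°] uniform, h=10: θ=329.8° here. β=23.7, B=53.9. 10·23.7/53.9 = 4.3970 → s = 13.3970
radial distance = base radius + s = 38 + 13.3970 = 51.3970

51.3970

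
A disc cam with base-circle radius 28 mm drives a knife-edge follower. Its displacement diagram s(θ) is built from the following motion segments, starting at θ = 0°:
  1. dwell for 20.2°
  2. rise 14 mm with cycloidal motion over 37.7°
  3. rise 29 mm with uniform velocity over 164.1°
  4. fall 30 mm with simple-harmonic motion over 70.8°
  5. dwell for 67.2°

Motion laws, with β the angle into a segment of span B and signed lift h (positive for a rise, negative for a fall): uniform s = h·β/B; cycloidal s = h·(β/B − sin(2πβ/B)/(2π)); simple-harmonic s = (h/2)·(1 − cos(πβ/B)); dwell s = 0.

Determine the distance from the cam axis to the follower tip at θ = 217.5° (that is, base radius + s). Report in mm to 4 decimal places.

seg 1 [0°–20.2°] dwell: s stays 0.0000
seg 2 [20.2°–57.9°] cycloidal, h=14: full span → s += 14 → s = 14.0000
seg 3 [57.9°–222°] uniform, h=29: θ=217.5° here. β=159.6, B=164.1. 29·159.6/164.1 = 28.2048 → s = 42.2048
radial distance = base radius + s = 28 + 42.2048 = 70.2048

70.2048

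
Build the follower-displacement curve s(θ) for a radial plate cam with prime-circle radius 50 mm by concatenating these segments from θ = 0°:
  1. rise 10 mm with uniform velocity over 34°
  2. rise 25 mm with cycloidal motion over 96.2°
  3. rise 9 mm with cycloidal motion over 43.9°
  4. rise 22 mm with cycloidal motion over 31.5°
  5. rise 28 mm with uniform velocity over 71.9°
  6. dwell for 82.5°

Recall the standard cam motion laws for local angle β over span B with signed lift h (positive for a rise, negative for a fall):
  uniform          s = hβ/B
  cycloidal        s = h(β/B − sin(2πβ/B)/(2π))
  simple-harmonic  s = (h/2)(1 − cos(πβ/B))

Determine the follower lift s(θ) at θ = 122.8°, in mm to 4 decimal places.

seg 1 [0°–34°] uniform, h=10: full span → s += 10 → s = 10.0000
seg 2 [34°–130.2°] cycloidal, h=25: θ=122.8° here. β=88.8, B=96.2. 25·(0.9231 − sin(2π·0.9231)/(2π)) = 24.9260 → s = 34.9260

34.9260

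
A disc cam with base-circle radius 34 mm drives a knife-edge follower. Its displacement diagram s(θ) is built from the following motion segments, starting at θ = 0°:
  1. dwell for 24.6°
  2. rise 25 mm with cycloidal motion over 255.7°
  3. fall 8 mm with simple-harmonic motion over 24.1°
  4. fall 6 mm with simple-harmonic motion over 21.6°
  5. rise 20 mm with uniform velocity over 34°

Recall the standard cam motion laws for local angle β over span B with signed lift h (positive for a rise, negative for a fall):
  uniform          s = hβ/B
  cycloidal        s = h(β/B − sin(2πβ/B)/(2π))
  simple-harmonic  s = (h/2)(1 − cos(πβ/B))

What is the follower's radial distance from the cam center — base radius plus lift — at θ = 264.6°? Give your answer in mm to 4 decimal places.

seg 1 [0°–24.6°] dwell: s stays 0.0000
seg 2 [24.6°–280.3°] cycloidal, h=25: θ=264.6° here. β=240, B=255.7. 25·(0.9386 − sin(2π·0.9386)/(2π)) = 24.9622 → s = 24.9622
radial distance = base radius + s = 34 + 24.9622 = 58.9622

58.9622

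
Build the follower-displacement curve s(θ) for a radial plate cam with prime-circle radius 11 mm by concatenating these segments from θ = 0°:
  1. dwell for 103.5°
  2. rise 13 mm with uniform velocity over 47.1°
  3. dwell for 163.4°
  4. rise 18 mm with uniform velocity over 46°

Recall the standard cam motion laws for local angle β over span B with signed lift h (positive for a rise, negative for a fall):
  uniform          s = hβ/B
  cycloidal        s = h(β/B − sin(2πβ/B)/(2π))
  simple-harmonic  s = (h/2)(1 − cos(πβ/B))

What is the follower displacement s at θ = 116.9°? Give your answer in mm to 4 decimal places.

seg 1 [0°–103.5°] dwell: s stays 0.0000
seg 2 [103.5°–150.6°] uniform, h=13: θ=116.9° here. β=13.4, B=47.1. 13·13.4/47.1 = 3.6985 → s = 3.6985

3.6985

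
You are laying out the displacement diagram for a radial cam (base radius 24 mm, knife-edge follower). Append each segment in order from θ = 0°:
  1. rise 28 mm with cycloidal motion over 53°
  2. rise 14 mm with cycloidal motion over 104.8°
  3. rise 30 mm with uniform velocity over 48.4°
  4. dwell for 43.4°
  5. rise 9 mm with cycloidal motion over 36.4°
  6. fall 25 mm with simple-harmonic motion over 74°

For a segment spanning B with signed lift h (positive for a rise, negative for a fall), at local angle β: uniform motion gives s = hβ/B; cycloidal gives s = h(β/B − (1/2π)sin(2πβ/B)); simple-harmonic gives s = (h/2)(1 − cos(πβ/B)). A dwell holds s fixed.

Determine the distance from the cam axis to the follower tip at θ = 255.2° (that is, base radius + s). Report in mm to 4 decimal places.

seg 1 [0°–53°] cycloidal, h=28: full span → s += 28 → s = 28.0000
seg 2 [53°–157.8°] cycloidal, h=14: full span → s += 14 → s = 42.0000
seg 3 [157.8°–206.2°] uniform, h=30: full span → s += 30 → s = 72.0000
seg 4 [206.2°–249.6°] dwell: s stays 72.0000
seg 5 [249.6°–286°] cycloidal, h=9: θ=255.2° here. β=5.6, B=36.4. 9·(0.1538 − sin(2π·0.1538)/(2π)) = 0.2058 → s = 72.2058
radial distance = base radius + s = 24 + 72.2058 = 96.2058

96.2058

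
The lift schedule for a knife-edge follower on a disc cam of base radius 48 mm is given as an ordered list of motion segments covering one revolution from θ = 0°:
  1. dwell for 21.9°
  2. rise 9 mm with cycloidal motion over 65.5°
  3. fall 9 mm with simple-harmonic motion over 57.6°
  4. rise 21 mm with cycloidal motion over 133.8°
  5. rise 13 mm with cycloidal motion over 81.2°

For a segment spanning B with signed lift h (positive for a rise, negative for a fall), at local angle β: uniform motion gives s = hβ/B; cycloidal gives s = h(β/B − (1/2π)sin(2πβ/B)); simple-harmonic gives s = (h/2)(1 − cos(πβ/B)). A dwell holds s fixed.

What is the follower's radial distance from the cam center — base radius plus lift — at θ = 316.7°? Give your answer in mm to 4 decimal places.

seg 1 [0°–21.9°] dwell: s stays 0.0000
seg 2 [21.9°–87.4°] cycloidal, h=9: full span → s += 9 → s = 9.0000
seg 3 [87.4°–145°] simple-harmonic, h=-9: full span → s += -9 → s = 0.0000
seg 4 [145°–278.8°] cycloidal, h=21: full span → s += 21 → s = 21.0000
seg 5 [278.8°–360°] cycloidal, h=13: θ=316.7° here. β=37.9, B=81.2. 13·(0.4667 − sin(2π·0.4667)/(2π)) = 5.6386 → s = 26.6386
radial distance = base radius + s = 48 + 26.6386 = 74.6386

74.6386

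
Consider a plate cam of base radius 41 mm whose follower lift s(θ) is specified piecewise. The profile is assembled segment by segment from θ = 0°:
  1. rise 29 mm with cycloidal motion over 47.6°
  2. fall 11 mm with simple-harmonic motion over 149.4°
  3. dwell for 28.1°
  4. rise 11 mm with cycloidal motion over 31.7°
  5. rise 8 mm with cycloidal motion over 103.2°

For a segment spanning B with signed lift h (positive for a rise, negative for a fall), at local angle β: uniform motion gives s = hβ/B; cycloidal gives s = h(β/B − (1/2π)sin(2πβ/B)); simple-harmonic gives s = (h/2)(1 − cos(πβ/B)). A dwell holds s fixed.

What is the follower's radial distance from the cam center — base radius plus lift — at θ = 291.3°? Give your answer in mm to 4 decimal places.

seg 1 [0°–47.6°] cycloidal, h=29: full span → s += 29 → s = 29.0000
seg 2 [47.6°–197°] simple-harmonic, h=-11: full span → s += -11 → s = 18.0000
seg 3 [197°–225.1°] dwell: s stays 18.0000
seg 4 [225.1°–256.8°] cycloidal, h=11: full span → s += 11 → s = 29.0000
seg 5 [256.8°–360°] cycloidal, h=8: θ=291.3° here. β=34.5, B=103.2. 8·(0.3343 − sin(2π·0.3343)/(2π)) = 1.5757 → s = 30.5757
radial distance = base radius + s = 41 + 30.5757 = 71.5757

71.5757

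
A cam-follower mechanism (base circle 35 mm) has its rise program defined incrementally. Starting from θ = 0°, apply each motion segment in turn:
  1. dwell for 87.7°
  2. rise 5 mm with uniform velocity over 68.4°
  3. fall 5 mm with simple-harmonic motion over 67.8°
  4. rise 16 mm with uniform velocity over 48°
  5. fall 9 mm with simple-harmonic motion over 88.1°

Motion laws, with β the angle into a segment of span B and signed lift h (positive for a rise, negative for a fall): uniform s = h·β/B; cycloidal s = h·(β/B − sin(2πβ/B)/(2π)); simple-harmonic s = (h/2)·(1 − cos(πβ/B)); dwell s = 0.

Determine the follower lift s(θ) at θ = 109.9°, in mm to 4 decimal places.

seg 1 [0°–87.7°] dwell: s stays 0.0000
seg 2 [87.7°–156.1°] uniform, h=5: θ=109.9° here. β=22.2, B=68.4. 5·22.2/68.4 = 1.6228 → s = 1.6228

1.6228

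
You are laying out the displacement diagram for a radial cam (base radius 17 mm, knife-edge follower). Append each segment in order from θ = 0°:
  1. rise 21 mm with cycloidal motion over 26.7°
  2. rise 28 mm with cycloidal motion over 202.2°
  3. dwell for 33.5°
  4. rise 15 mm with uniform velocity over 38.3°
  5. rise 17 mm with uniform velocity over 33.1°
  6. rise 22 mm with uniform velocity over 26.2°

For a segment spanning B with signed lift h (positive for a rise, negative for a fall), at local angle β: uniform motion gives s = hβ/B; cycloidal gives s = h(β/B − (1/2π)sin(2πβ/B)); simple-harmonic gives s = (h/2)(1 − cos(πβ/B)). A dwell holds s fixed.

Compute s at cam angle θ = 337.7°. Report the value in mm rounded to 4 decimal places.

seg 1 [0°–26.7°] cycloidal, h=21: full span → s += 21 → s = 21.0000
seg 2 [26.7°–228.9°] cycloidal, h=28: full span → s += 28 → s = 49.0000
seg 3 [228.9°–262.4°] dwell: s stays 49.0000
seg 4 [262.4°–300.7°] uniform, h=15: full span → s += 15 → s = 64.0000
seg 5 [300.7°–333.8°] uniform, h=17: full span → s += 17 → s = 81.0000
seg 6 [333.8°–360°] uniform, h=22: θ=337.7° here. β=3.9, B=26.2. 22·3.9/26.2 = 3.2748 → s = 84.2748

84.2748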